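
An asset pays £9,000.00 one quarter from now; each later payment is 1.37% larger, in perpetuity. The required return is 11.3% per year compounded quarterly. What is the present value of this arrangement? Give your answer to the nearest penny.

£618,556.70

Periodic rate r = 0.113/4 per quarter.
Growing perpetuity (Gordon): PV = PMT₁ / (r − g) = 9,000 / (r − 0.0137) = £618,556.70.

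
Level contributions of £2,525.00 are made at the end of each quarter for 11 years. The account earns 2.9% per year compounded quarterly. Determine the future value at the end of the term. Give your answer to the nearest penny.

This is an ordinary annuity: 44 deposits of £2,525.00 at the end of each quarter.
Periodic rate r = 0.029/4 per quarter; n is counted in quarters.
FV = PMT × [((1+r)^n − 1)/r] = 2,525 × [(1+r)^44 − 1] / r = £130,314.03

£130,314.03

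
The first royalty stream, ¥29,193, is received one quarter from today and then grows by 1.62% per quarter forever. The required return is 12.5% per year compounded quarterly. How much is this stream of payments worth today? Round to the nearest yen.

Periodic rate r = 0.125/4 per quarter.
Growing perpetuity (Gordon): PV = PMT₁ / (r − g) = 29,193 / (r − 0.0162) = ¥1,939,734.

¥1,939,734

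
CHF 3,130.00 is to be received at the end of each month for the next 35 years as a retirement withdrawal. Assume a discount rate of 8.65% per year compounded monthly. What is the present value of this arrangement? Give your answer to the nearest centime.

CHF 412,957.90

This is an ordinary annuity: 420 payments of CHF 3,130.00 at the end of each month.
Periodic rate r = 0.0865/12 per month; n is counted in months.
PV = PMT × [(1 − (1+r)^−n)/r] = 3,130 × [1 − (1+r)^−420] / r = CHF 412,957.90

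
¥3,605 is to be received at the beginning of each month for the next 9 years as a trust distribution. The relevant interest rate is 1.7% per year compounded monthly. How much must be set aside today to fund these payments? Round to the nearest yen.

¥361,293

This is an annuity due: 108 payments of ¥3,605 at the beginning of each month.
Periodic rate r = 0.017/12 per month; n is counted in months.
PV = PMT × [(1 − (1+r)^−n)/r] × (1+r) = 3,605 × [1 − (1+r)^−108] / r × (1+r) = ¥361,293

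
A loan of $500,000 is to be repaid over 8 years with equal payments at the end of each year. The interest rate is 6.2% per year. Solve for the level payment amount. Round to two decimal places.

$81,156.49

Level ordinary annuity; solve PV = PMT × [(1 − (1+r)^−n)/r] for PMT.
Periodic rate r = 0.062 per year.
With n = 8: PMT = 500,000 / ([(1 − (1+r)^−n)/r]) = $81,156.49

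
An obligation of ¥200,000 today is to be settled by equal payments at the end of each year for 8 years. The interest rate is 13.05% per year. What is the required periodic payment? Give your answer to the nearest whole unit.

Level ordinary annuity; solve PV = PMT × [(1 − (1+r)^−n)/r] for PMT.
Periodic rate r = 0.1305 per year.
With n = 8: PMT = 200,000 / ([(1 − (1+r)^−n)/r]) = ¥41,749

¥41,749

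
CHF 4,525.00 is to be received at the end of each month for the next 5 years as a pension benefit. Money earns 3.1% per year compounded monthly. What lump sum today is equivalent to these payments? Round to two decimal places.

This is an ordinary annuity: 60 payments of CHF 4,525.00 at the end of each month.
Periodic rate r = 0.031/12 per month; n is counted in months.
PV = PMT × [(1 − (1+r)^−n)/r] = 4,525 × [1 − (1+r)^−60] / r = CHF 251,205.18

CHF 251,205.18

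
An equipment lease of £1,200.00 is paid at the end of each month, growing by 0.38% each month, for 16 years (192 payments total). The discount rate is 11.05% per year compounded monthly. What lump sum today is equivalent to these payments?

Periodic rate r = 0.1105/12 per month; n is counted in months.
Growing ordinary annuity: PV = PMT₁ × [1 − ((1+g)/(1+r))^n] / (r − g) = 1,200 × [1 − ((1+0.0038)/(1+r))^192] / (r − 0.0038) = £142,801.11.

£142,801.11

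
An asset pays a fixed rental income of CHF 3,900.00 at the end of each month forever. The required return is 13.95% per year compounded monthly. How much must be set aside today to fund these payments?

CHF 335,483.87

Periodic rate r = 0.1395/12 per month.
Level perpetuity: PV = PMT / r = 3,900 / (0.1395/12) = CHF 335,483.87.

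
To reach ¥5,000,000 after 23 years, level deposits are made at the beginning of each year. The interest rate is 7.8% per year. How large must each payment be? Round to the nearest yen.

Level annuity due; solve FV = PMT × [((1+r)^n − 1)/r] × (1+r) for PMT.
Periodic rate r = 0.078 per year.
With n = 23: PMT = 5,000,000 / ([((1+r)^n − 1)/r] × (1+r)) = ¥78,199

¥78,199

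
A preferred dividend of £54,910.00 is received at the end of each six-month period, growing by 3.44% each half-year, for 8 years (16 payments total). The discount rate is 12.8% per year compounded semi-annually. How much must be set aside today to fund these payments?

Periodic rate r = 0.128/2 per half-year; n is counted in half-years.
Growing ordinary annuity: PV = PMT₁ × [1 − ((1+g)/(1+r))^n] / (r − g) = 54,910 × [1 − ((1+0.0344)/(1+r))^16] / (r − 0.0344) = £673,904.46.

£673,904.46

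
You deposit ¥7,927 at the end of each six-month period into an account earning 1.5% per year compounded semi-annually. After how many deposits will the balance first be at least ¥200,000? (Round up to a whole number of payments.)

24 payments

Periodic rate r = 0.015/2 per half-year; n is counted in half-years.
Ordinary annuity FV: 200,000 = 7,927 × [((1+r)^n − 1)/r].
(1+r)^n = 1 + 200,000 × r / 7,927, so n = ln(1 + 200,000·r/7,927) / ln(1+r) = 23.19.
Round up to a whole number of payments: n = 24.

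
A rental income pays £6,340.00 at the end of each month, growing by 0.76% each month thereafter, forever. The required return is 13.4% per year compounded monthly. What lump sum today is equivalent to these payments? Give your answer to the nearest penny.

£1,777,570.09

Periodic rate r = 0.134/12 per month.
Growing perpetuity (Gordon): PV = PMT₁ / (r − g) = 6,340 / (r − 0.0076) = £1,777,570.09.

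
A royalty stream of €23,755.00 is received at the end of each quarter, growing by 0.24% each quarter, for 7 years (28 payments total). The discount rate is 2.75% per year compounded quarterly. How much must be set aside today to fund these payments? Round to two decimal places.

€622,447.68

Periodic rate r = 0.0275/4 per quarter; n is counted in quarters.
Growing ordinary annuity: PV = PMT₁ × [1 − ((1+g)/(1+r))^n] / (r − g) = 23,755 × [1 − ((1+0.0024)/(1+r))^28] / (r − 0.0024) = €622,447.68.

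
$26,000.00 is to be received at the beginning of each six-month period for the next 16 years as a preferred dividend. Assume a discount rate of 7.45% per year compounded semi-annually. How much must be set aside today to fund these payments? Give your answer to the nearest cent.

This is an annuity due: 32 payments of $26,000.00 at the beginning of each six-month period.
Periodic rate r = 0.0745/2 per half-year; n is counted in half-years.
PV = PMT × [(1 − (1+r)^−n)/r] × (1+r) = 26,000 × [1 − (1+r)^−32] / r × (1+r) = $499,360.42

$499,360.42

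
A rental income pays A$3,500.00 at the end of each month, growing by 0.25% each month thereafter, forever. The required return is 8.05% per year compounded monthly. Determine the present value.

Periodic rate r = 0.0805/12 per month.
Growing perpetuity (Gordon): PV = PMT₁ / (r − g) = 3,500 / (r − 0.0025) = A$831,683.17.

A$831,683.17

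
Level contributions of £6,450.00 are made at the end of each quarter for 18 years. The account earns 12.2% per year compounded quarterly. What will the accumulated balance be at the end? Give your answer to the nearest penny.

£1,628,091.53

This is an ordinary annuity: 72 deposits of £6,450.00 at the end of each quarter.
Periodic rate r = 0.122/4 per quarter; n is counted in quarters.
FV = PMT × [((1+r)^n − 1)/r] = 6,450 × [(1+r)^72 − 1] / r = £1,628,091.53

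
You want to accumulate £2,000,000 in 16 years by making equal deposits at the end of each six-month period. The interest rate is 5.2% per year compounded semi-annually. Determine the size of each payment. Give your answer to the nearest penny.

£40,828.90

Level ordinary annuity; solve FV = PMT × [((1+r)^n − 1)/r] for PMT.
Periodic rate r = 0.052/2 per half-year; n is counted in half-years.
With n = 32: PMT = 2,000,000 / ([((1+r)^n − 1)/r]) = £40,828.90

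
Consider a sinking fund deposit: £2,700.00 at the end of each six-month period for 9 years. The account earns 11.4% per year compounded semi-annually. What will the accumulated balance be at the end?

£81,112.51

This is an ordinary annuity: 18 deposits of £2,700.00 at the end of each six-month period.
Periodic rate r = 0.114/2 per half-year; n is counted in half-years.
FV = PMT × [((1+r)^n − 1)/r] = 2,700 × [(1+r)^18 − 1] / r = £81,112.51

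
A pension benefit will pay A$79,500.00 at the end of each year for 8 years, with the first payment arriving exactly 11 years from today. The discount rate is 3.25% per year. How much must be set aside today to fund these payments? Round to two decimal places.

A$401,066.83

Ordinary annuity of 8 payments, first payment at period 11.
Periodic rate r = 0.0325 per year.
The ordinary-annuity PV formula values the stream one period before the first payment (period 10); discount that back 10 periods:
PV₀ = 79,500 × [1 − (1+r)^−8] / r × (1+r)^−10 = A$401,066.83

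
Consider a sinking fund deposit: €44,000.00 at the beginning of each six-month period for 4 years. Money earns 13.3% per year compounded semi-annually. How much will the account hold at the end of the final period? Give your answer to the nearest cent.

€475,424.38

This is an annuity due: 8 deposits of €44,000.00 at the beginning of each six-month period.
Periodic rate r = 0.133/2 per half-year; n is counted in half-years.
FV = PMT × [((1+r)^n − 1)/r] × (1+r) = 44,000 × [(1+r)^8 − 1] / r × (1+r) = €475,424.38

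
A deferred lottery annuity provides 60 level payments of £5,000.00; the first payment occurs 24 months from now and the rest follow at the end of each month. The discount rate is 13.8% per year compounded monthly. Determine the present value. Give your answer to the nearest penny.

Ordinary annuity of 60 payments, first payment at period 24.
Periodic rate r = 0.138/12 per month; n is counted in months.
The ordinary-annuity PV formula values the stream one period before the first payment (period 23); discount that back 23 periods:
PV₀ = 5,000 × [1 − (1+r)^−60] / r × (1+r)^−23 = £165,931.20

£165,931.20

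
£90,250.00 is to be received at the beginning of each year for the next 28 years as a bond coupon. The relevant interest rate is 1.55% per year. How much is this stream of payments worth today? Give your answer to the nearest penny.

This is an annuity due: 28 payments of £90,250.00 at the beginning of each year.
Periodic rate r = 0.0155 per year.
PV = PMT × [(1 − (1+r)^−n)/r] × (1+r) = 90,250 × [1 − (1+r)^−28] / r × (1+r) = £2,069,060.02

£2,069,060.02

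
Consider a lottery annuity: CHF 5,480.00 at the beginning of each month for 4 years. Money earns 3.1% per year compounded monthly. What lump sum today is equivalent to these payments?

CHF 247,723.87

This is an annuity due: 48 payments of CHF 5,480.00 at the beginning of each month.
Periodic rate r = 0.031/12 per month; n is counted in months.
PV = PMT × [(1 − (1+r)^−n)/r] × (1+r) = 5,480 × [1 − (1+r)^−48] / r × (1+r) = CHF 247,723.87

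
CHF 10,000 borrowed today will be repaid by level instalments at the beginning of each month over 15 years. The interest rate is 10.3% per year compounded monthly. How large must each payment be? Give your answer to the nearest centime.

CHF 108.37

Level annuity due; solve PV = PMT × [(1 − (1+r)^−n)/r] × (1+r) for PMT.
Periodic rate r = 0.103/12 per month; n is counted in months.
With n = 180: PMT = 10,000 / ([(1 − (1+r)^−n)/r] × (1+r)) = CHF 108.37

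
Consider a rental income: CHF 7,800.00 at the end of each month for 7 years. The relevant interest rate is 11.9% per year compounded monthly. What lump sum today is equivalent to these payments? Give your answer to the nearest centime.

CHF 443,199.46

This is an ordinary annuity: 84 payments of CHF 7,800.00 at the end of each month.
Periodic rate r = 0.119/12 per month; n is counted in months.
PV = PMT × [(1 − (1+r)^−n)/r] = 7,800 × [1 − (1+r)^−84] / r = CHF 443,199.46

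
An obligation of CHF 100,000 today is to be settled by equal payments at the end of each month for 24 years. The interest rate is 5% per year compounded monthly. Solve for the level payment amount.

Level ordinary annuity; solve PV = PMT × [(1 − (1+r)^−n)/r] for PMT.
Periodic rate r = 0.05/12 per month; n is counted in months.
With n = 288: PMT = 100,000 / ([(1 − (1+r)^−n)/r]) = CHF 596.90

CHF 596.90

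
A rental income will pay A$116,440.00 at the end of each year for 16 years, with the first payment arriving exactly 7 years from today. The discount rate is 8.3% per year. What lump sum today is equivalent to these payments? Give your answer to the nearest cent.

Ordinary annuity of 16 payments, first payment at period 7.
Periodic rate r = 0.083 per year.
The ordinary-annuity PV formula values the stream one period before the first payment (period 6); discount that back 6 periods:
PV₀ = 116,440 × [1 − (1+r)^−16] / r × (1+r)^−6 = A$626,695.82

A$626,695.82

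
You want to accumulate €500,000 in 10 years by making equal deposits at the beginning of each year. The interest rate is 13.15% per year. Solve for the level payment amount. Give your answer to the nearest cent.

Level annuity due; solve FV = PMT × [((1+r)^n − 1)/r] × (1+r) for PMT.
Periodic rate r = 0.1315 per year.
With n = 10: PMT = 500,000 / ([((1+r)^n − 1)/r] × (1+r)) = €23,816.04

€23,816.04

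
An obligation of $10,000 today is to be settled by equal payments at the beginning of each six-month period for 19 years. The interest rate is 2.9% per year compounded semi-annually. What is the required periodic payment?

Level annuity due; solve PV = PMT × [(1 − (1+r)^−n)/r] × (1+r) for PMT.
Periodic rate r = 0.029/2 per half-year; n is counted in half-years.
With n = 38: PMT = 10,000 / ([(1 − (1+r)^−n)/r] × (1+r)) = $339.22

$339.22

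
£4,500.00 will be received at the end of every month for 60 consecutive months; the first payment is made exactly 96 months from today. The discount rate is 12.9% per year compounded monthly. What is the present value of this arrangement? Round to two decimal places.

Ordinary annuity of 60 payments, first payment at period 96.
Periodic rate r = 0.129/12 per month; n is counted in months.
The ordinary-annuity PV formula values the stream one period before the first payment (period 95); discount that back 95 periods:
PV₀ = 4,500 × [1 − (1+r)^−60] / r × (1+r)^−95 = £71,778.40

£71,778.40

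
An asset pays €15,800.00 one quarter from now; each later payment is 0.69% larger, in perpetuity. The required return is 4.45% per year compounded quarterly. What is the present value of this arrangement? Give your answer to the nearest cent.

€3,739,644.97

Periodic rate r = 0.0445/4 per quarter.
Growing perpetuity (Gordon): PV = PMT₁ / (r − g) = 15,800 / (r − 0.0069) = €3,739,644.97.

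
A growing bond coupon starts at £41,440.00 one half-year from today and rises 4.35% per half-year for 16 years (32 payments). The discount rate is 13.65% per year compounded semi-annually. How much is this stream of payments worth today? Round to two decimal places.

£883,536.98

Periodic rate r = 0.1365/2 per half-year; n is counted in half-years.
Growing ordinary annuity: PV = PMT₁ × [1 − ((1+g)/(1+r))^n] / (r − g) = 41,440 × [1 − ((1+0.0435)/(1+r))^32] / (r − 0.0435) = £883,536.98.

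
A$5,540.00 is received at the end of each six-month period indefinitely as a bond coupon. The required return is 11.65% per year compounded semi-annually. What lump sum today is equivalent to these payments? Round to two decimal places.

Periodic rate r = 0.1165/2 per half-year.
Level perpetuity: PV = PMT / r = 5,540 / (0.1165/2) = A$95,107.30.

A$95,107.30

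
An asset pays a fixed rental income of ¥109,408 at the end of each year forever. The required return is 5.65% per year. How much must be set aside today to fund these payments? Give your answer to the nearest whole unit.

¥1,936,425

Periodic rate r = 0.0565 per year.
Level perpetuity: PV = PMT / r = 109,408 / (0.0565) = ¥1,936,425.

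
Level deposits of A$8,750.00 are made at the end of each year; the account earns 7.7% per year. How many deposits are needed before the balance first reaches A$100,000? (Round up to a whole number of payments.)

Periodic rate r = 0.077 per year.
Ordinary annuity FV: 100,000 = 8,750 × [((1+r)^n − 1)/r].
(1+r)^n = 1 + 100,000 × r / 8,750, so n = ln(1 + 100,000·r/8,750) / ln(1+r) = 8.51.
Round up to a whole number of payments: n = 9.

9 payments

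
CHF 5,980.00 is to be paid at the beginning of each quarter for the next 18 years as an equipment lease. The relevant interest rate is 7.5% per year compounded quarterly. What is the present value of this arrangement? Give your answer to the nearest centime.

This is an annuity due: 72 payments of CHF 5,980.00 at the beginning of each quarter.
Periodic rate r = 0.075/4 per quarter; n is counted in quarters.
PV = PMT × [(1 − (1+r)^−n)/r] × (1+r) = 5,980 × [1 − (1+r)^−72] / r × (1+r) = CHF 239,623.21

CHF 239,623.21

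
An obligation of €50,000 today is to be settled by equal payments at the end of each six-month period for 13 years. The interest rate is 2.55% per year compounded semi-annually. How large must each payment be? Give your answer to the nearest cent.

€2,271.53

Level ordinary annuity; solve PV = PMT × [(1 − (1+r)^−n)/r] for PMT.
Periodic rate r = 0.0255/2 per half-year; n is counted in half-years.
With n = 26: PMT = 50,000 / ([(1 − (1+r)^−n)/r]) = €2,271.53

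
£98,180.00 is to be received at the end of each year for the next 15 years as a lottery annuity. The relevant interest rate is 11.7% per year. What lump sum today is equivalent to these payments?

£679,542.84

This is an ordinary annuity: 15 payments of £98,180.00 at the end of each year.
Periodic rate r = 0.117 per year.
PV = PMT × [(1 − (1+r)^−n)/r] = 98,180 × [1 − (1+r)^−15] / r = £679,542.84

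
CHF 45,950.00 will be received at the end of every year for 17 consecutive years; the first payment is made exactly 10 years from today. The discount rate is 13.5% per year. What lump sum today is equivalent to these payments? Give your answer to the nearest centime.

CHF 96,241.16

Ordinary annuity of 17 payments, first payment at period 10.
Periodic rate r = 0.135 per year.
The ordinary-annuity PV formula values the stream one period before the first payment (period 9); discount that back 9 periods:
PV₀ = 45,950 × [1 − (1+r)^−17] / r × (1+r)^−9 = CHF 96,241.16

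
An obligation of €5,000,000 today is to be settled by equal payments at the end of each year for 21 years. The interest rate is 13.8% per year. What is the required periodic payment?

Level ordinary annuity; solve PV = PMT × [(1 − (1+r)^−n)/r] for PMT.
Periodic rate r = 0.138 per year.
With n = 21: PMT = 5,000,000 / ([(1 − (1+r)^−n)/r]) = €738,934.90

€738,934.90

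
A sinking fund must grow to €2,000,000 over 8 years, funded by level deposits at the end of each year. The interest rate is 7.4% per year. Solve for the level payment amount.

Level ordinary annuity; solve FV = PMT × [((1+r)^n − 1)/r] for PMT.
Periodic rate r = 0.074 per year.
With n = 8: PMT = 2,000,000 / ([((1+r)^n − 1)/r]) = €192,145.77

€192,145.77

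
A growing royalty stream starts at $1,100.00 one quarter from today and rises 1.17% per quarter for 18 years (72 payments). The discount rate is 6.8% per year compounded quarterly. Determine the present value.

Periodic rate r = 0.068/4 per quarter; n is counted in quarters.
Growing ordinary annuity: PV = PMT₁ × [1 − ((1+g)/(1+r))^n] / (r − g) = 1,100 × [1 − ((1+0.0117)/(1+r))^72] / (r − 0.0117) = $65,073.63.

$65,073.63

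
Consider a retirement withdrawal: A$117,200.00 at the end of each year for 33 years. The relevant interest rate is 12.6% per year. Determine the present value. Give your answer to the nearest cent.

A$911,632.37

This is an ordinary annuity: 33 payments of A$117,200.00 at the end of each year.
Periodic rate r = 0.126 per year.
PV = PMT × [(1 − (1+r)^−n)/r] = 117,200 × [1 − (1+r)^−33] / r = A$911,632.37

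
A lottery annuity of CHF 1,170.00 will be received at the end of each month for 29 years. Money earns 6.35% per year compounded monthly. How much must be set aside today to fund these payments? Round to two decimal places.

This is an ordinary annuity: 348 payments of CHF 1,170.00 at the end of each month.
Periodic rate r = 0.0635/12 per month; n is counted in months.
PV = PMT × [(1 − (1+r)^−n)/r] = 1,170 × [1 − (1+r)^−348] / r = CHF 185,869.44

CHF 185,869.44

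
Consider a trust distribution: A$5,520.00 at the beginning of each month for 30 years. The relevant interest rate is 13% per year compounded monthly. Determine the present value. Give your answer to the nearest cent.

A$504,411.72

This is an annuity due: 360 payments of A$5,520.00 at the beginning of each month.
Periodic rate r = 0.13/12 per month; n is counted in months.
PV = PMT × [(1 − (1+r)^−n)/r] × (1+r) = 5,520 × [1 − (1+r)^−360] / r × (1+r) = A$504,411.72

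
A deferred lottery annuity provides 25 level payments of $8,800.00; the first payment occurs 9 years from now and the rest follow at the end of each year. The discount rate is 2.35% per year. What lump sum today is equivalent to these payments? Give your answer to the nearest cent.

$136,978.75

Ordinary annuity of 25 payments, first payment at period 9.
Periodic rate r = 0.0235 per year.
The ordinary-annuity PV formula values the stream one period before the first payment (period 8); discount that back 8 periods:
PV₀ = 8,800 × [1 − (1+r)^−25] / r × (1+r)^−8 = $136,978.75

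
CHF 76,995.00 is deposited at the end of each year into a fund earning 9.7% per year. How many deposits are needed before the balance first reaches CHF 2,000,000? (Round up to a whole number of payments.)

14 payments

Periodic rate r = 0.097 per year.
Ordinary annuity FV: 2,000,000 = 76,995 × [((1+r)^n − 1)/r].
(1+r)^n = 1 + 2,000,000 × r / 76,995, so n = ln(1 + 2,000,000·r/76,995) / ln(1+r) = 13.59.
Round up to a whole number of payments: n = 14.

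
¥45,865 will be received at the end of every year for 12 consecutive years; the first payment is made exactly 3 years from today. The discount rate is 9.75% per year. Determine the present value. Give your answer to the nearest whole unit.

Ordinary annuity of 12 payments, first payment at period 3.
Periodic rate r = 0.0975 per year.
The ordinary-annuity PV formula values the stream one period before the first payment (period 2); discount that back 2 periods:
PV₀ = 45,865 × [1 − (1+r)^−12] / r × (1+r)^−2 = ¥262,659

¥262,659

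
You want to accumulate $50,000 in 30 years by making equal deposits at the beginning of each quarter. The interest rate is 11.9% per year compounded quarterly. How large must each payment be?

Level annuity due; solve FV = PMT × [((1+r)^n − 1)/r] × (1+r) for PMT.
Periodic rate r = 0.119/4 per quarter; n is counted in quarters.
With n = 120: PMT = 50,000 / ([((1+r)^n − 1)/r] × (1+r)) = $44.16

$44.16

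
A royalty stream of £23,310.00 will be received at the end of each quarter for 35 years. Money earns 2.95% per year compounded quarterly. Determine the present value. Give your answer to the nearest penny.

This is an ordinary annuity: 140 payments of £23,310.00 at the end of each quarter.
Periodic rate r = 0.0295/4 per quarter; n is counted in quarters.
PV = PMT × [(1 − (1+r)^−n)/r] = 23,310 × [1 − (1+r)^−140] / r = £2,030,838.82

£2,030,838.82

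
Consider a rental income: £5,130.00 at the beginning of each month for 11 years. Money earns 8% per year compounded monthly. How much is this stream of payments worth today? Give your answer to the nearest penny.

£452,387.02

This is an annuity due: 132 payments of £5,130.00 at the beginning of each month.
Periodic rate r = 0.08/12 per month; n is counted in months.
PV = PMT × [(1 − (1+r)^−n)/r] × (1+r) = 5,130 × [1 − (1+r)^−132] / r × (1+r) = £452,387.02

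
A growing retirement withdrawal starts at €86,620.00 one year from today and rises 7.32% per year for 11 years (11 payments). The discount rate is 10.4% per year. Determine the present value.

Periodic rate r = 0.104 per year.
Growing ordinary annuity: PV = PMT₁ × [1 − ((1+g)/(1+r))^n] / (r − g) = 86,620 × [1 − ((1+0.0732)/(1+r))^11] / (r − 0.0732) = €752,206.08.

€752,206.08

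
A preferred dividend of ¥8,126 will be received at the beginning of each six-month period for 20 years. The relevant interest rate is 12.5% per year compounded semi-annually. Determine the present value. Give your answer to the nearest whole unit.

This is an annuity due: 40 payments of ¥8,126 at the beginning of each six-month period.
Periodic rate r = 0.125/2 per half-year; n is counted in half-years.
PV = PMT × [(1 − (1+r)^−n)/r] × (1+r) = 8,126 × [1 − (1+r)^−40] / r × (1+r) = ¥125,919

¥125,919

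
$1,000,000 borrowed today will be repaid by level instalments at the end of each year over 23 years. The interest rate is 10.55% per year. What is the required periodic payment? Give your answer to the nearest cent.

$117,166.85

Level ordinary annuity; solve PV = PMT × [(1 − (1+r)^−n)/r] for PMT.
Periodic rate r = 0.1055 per year.
With n = 23: PMT = 1,000,000 / ([(1 − (1+r)^−n)/r]) = $117,166.85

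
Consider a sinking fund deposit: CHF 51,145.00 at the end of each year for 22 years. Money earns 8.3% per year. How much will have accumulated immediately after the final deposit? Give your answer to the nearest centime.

CHF 2,944,624.33

This is an ordinary annuity: 22 deposits of CHF 51,145.00 at the end of each year.
Periodic rate r = 0.083 per year.
FV = PMT × [((1+r)^n − 1)/r] = 51,145 × [(1+r)^22 − 1] / r = CHF 2,944,624.33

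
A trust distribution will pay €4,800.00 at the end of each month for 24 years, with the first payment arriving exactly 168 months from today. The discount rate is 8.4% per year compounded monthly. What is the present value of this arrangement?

€185,215.10

Ordinary annuity of 288 payments, first payment at period 168.
Periodic rate r = 0.084/12 per month; n is counted in months.
The ordinary-annuity PV formula values the stream one period before the first payment (period 167); discount that back 167 periods:
PV₀ = 4,800 × [1 − (1+r)^−288] / r × (1+r)^−167 = €185,215.10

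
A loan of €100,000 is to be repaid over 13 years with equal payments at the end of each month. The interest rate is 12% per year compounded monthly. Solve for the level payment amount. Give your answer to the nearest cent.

Level ordinary annuity; solve PV = PMT × [(1 − (1+r)^−n)/r] for PMT.
Periodic rate r = 0.12/12 per month; n is counted in months.
With n = 156: PMT = 100,000 / ([(1 − (1+r)^−n)/r]) = €1,268.67

€1,268.67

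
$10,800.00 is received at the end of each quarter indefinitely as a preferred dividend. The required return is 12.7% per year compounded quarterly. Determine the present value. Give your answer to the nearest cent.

Periodic rate r = 0.127/4 per quarter.
Level perpetuity: PV = PMT / r = 10,800 / (0.127/4) = $340,157.48.

$340,157.48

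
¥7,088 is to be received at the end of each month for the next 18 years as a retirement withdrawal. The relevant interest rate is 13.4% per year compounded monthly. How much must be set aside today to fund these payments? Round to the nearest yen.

¥577,085

This is an ordinary annuity: 216 payments of ¥7,088 at the end of each month.
Periodic rate r = 0.134/12 per month; n is counted in months.
PV = PMT × [(1 − (1+r)^−n)/r] = 7,088 × [1 − (1+r)^−216] / r = ¥577,085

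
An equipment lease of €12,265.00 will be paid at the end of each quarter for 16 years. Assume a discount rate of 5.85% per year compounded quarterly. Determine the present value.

€507,489.23

This is an ordinary annuity: 64 payments of €12,265.00 at the end of each quarter.
Periodic rate r = 0.0585/4 per quarter; n is counted in quarters.
PV = PMT × [(1 − (1+r)^−n)/r] = 12,265 × [1 − (1+r)^−64] / r = €507,489.23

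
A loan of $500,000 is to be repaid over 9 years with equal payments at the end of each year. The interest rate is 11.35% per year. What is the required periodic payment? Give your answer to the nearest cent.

Level ordinary annuity; solve PV = PMT × [(1 − (1+r)^−n)/r] for PMT.
Periodic rate r = 0.1135 per year.
With n = 9: PMT = 500,000 / ([(1 − (1+r)^−n)/r]) = $91,532.83

$91,532.83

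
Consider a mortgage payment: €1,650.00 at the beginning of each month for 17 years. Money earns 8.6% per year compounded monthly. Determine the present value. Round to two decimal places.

This is an annuity due: 204 payments of €1,650.00 at the beginning of each month.
Periodic rate r = 0.086/12 per month; n is counted in months.
PV = PMT × [(1 − (1+r)^−n)/r] × (1+r) = 1,650 × [1 − (1+r)^−204] / r × (1+r) = €177,857.66

€177,857.66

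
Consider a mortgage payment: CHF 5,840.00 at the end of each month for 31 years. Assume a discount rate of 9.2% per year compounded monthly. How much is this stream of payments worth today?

This is an ordinary annuity: 372 payments of CHF 5,840.00 at the end of each month.
Periodic rate r = 0.092/12 per month; n is counted in months.
PV = PMT × [(1 − (1+r)^−n)/r] = 5,840 × [1 − (1+r)^−372] / r = CHF 717,283.96

CHF 717,283.96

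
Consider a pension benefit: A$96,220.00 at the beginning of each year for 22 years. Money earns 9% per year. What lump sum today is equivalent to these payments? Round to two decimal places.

A$990,319.69

This is an annuity due: 22 payments of A$96,220.00 at the beginning of each year.
Periodic rate r = 0.09 per year.
PV = PMT × [(1 − (1+r)^−n)/r] × (1+r) = 96,220 × [1 − (1+r)^−22] / r × (1+r) = A$990,319.69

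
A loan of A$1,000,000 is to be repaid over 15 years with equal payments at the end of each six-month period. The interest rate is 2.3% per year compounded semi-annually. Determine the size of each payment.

A$39,602.73

Level ordinary annuity; solve PV = PMT × [(1 − (1+r)^−n)/r] for PMT.
Periodic rate r = 0.023/2 per half-year; n is counted in half-years.
With n = 30: PMT = 1,000,000 / ([(1 − (1+r)^−n)/r]) = A$39,602.73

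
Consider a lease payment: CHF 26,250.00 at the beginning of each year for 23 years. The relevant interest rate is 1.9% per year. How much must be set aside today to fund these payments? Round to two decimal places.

CHF 494,675.72

This is an annuity due: 23 payments of CHF 26,250.00 at the beginning of each year.
Periodic rate r = 0.019 per year.
PV = PMT × [(1 − (1+r)^−n)/r] × (1+r) = 26,250 × [1 − (1+r)^−23] / r × (1+r) = CHF 494,675.72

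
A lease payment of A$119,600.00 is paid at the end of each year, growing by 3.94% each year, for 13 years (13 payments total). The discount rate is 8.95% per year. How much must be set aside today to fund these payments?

Periodic rate r = 0.0895 per year.
Growing ordinary annuity: PV = PMT₁ × [1 − ((1+g)/(1+r))^n] / (r − g) = 119,600 × [1 − ((1+0.0394)/(1+r))^13] / (r − 0.0394) = A$1,092,687.96.

A$1,092,687.96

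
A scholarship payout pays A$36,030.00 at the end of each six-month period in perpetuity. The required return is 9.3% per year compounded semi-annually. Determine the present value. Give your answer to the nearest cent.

Periodic rate r = 0.093/2 per half-year.
Level perpetuity: PV = PMT / r = 36,030 / (0.093/2) = A$774,838.71.

A$774,838.71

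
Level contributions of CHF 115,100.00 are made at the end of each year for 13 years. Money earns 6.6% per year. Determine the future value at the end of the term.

This is an ordinary annuity: 13 deposits of CHF 115,100.00 at the end of each year.
Periodic rate r = 0.066 per year.
FV = PMT × [((1+r)^n − 1)/r] = 115,100 × [(1+r)^13 − 1] / r = CHF 2,258,963.45

CHF 2,258,963.45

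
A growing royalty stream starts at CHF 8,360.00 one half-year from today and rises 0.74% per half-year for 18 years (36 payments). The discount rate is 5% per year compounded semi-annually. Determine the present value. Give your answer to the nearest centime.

CHF 220,372.95

Periodic rate r = 0.05/2 per half-year; n is counted in half-years.
Growing ordinary annuity: PV = PMT₁ × [1 − ((1+g)/(1+r))^n] / (r − g) = 8,360 × [1 − ((1+0.0074)/(1+r))^36] / (r − 0.0074) = CHF 220,372.95.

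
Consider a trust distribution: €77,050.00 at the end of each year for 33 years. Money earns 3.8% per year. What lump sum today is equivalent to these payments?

€1,435,420.70

This is an ordinary annuity: 33 payments of €77,050.00 at the end of each year.
Periodic rate r = 0.038 per year.
PV = PMT × [(1 − (1+r)^−n)/r] = 77,050 × [1 − (1+r)^−33] / r = €1,435,420.70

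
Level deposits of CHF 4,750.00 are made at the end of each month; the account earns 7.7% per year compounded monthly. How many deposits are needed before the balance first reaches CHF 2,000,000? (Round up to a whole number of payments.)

205 payments

Periodic rate r = 0.077/12 per month; n is counted in months.
Ordinary annuity FV: 2,000,000 = 4,750 × [((1+r)^n − 1)/r].
(1+r)^n = 1 + 2,000,000 × r / 4,750, so n = ln(1 + 2,000,000·r/4,750) / ln(1+r) = 204.62.
Round up to a whole number of payments: n = 205.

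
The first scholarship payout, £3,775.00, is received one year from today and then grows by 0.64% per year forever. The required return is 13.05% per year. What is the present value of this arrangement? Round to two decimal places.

Periodic rate r = 0.1305 per year.
Growing perpetuity (Gordon): PV = PMT₁ / (r − g) = 3,775 / (r − 0.0064) = £30,419.02.

£30,419.02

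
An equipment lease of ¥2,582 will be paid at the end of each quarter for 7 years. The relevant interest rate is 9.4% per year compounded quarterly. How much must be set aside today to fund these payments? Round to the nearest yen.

This is an ordinary annuity: 28 payments of ¥2,582 at the end of each quarter.
Periodic rate r = 0.094/4 per quarter; n is counted in quarters.
PV = PMT × [(1 − (1+r)^−n)/r] = 2,582 × [1 − (1+r)^−28] / r = ¥52,536

¥52,536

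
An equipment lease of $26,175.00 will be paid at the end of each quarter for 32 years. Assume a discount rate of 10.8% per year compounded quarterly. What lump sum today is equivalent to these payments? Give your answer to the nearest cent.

$937,418.19

This is an ordinary annuity: 128 payments of $26,175.00 at the end of each quarter.
Periodic rate r = 0.108/4 per quarter; n is counted in quarters.
PV = PMT × [(1 − (1+r)^−n)/r] = 26,175 × [1 − (1+r)^−128] / r = $937,418.19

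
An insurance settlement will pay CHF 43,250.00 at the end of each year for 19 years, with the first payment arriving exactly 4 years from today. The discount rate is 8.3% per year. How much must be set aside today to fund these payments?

CHF 320,051.36

Ordinary annuity of 19 payments, first payment at period 4.
Periodic rate r = 0.083 per year.
The ordinary-annuity PV formula values the stream one period before the first payment (period 3); discount that back 3 periods:
PV₀ = 43,250 × [1 − (1+r)^−19] / r × (1+r)^−3 = CHF 320,051.36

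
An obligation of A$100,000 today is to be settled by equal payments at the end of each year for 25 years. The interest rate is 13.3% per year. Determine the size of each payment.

Level ordinary annuity; solve PV = PMT × [(1 − (1+r)^−n)/r] for PMT.
Periodic rate r = 0.133 per year.
With n = 25: PMT = 100,000 / ([(1 − (1+r)^−n)/r]) = A$13,913.31

A$13,913.31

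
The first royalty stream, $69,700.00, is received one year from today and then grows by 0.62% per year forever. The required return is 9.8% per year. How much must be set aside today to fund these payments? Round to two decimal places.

Periodic rate r = 0.098 per year.
Growing perpetuity (Gordon): PV = PMT₁ / (r − g) = 69,700 / (r − 0.0062) = $759,259.26.

$759,259.26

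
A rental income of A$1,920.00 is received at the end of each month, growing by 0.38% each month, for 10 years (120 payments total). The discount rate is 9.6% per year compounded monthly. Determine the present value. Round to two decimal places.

A$180,161.18

Periodic rate r = 0.096/12 per month; n is counted in months.
Growing ordinary annuity: PV = PMT₁ × [1 − ((1+g)/(1+r))^n] / (r − g) = 1,920 × [1 − ((1+0.0038)/(1+r))^120] / (r − 0.0038) = A$180,161.18.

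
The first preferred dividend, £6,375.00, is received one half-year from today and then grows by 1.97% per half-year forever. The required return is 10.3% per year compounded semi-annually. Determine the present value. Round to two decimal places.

£200,471.70

Periodic rate r = 0.103/2 per half-year.
Growing perpetuity (Gordon): PV = PMT₁ / (r − g) = 6,375 / (r − 0.0197) = £200,471.70.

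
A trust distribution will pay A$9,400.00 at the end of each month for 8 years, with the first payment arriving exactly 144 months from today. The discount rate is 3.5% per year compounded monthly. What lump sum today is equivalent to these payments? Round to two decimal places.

A$518,315.36

Ordinary annuity of 96 payments, first payment at period 144.
Periodic rate r = 0.035/12 per month; n is counted in months.
The ordinary-annuity PV formula values the stream one period before the first payment (period 143); discount that back 143 periods:
PV₀ = 9,400 × [1 − (1+r)^−96] / r × (1+r)^−143 = A$518,315.36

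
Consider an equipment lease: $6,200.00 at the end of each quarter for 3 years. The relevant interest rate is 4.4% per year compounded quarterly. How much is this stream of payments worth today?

$69,342.59

This is an ordinary annuity: 12 payments of $6,200.00 at the end of each quarter.
Periodic rate r = 0.044/4 per quarter; n is counted in quarters.
PV = PMT × [(1 − (1+r)^−n)/r] = 6,200 × [1 − (1+r)^−12] / r = $69,342.59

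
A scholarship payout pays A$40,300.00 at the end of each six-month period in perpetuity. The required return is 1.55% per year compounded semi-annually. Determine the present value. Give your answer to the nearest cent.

A$5,200,000.00

Periodic rate r = 0.0155/2 per half-year.
Level perpetuity: PV = PMT / r = 40,300 / (0.0155/2) = A$5,200,000.00.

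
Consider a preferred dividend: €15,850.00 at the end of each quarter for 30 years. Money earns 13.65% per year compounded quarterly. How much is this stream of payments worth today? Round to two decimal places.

€456,185.78

This is an ordinary annuity: 120 payments of €15,850.00 at the end of each quarter.
Periodic rate r = 0.1365/4 per quarter; n is counted in quarters.
PV = PMT × [(1 − (1+r)^−n)/r] = 15,850 × [1 − (1+r)^−120] / r = €456,185.78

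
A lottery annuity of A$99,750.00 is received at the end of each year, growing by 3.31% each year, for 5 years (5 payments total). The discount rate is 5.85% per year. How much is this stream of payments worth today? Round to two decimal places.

Periodic rate r = 0.0585 per year.
Growing ordinary annuity: PV = PMT₁ × [1 − ((1+g)/(1+r))^n] / (r − g) = 99,750 × [1 − ((1+0.0331)/(1+r))^5] / (r − 0.0331) = A$449,108.45.

A$449,108.45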